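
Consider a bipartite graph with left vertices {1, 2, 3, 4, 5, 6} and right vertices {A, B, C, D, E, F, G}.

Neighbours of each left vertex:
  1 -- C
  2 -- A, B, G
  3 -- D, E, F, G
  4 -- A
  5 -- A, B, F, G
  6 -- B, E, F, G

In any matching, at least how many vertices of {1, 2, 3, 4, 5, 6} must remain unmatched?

0

One maximum matching: 1-C, 2-G, 3-E, 4-A, 5-F, 6-B.
All 6 left vertices are matched, so no larger matching exists.
That matches 6 of the 6, leaving 0 unmatched; no matching can do better.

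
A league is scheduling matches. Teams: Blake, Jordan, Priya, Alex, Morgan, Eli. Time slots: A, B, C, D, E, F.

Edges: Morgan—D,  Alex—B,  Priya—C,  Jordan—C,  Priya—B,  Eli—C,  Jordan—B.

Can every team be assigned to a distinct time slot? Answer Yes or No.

No

The set {Blake, Jordan, Priya, Alex, Eli} has only 2 neighbours ({B, C}), so by Hall's theorem at most 3 of the 6 teams can be matched.
Hence no matching covers every team.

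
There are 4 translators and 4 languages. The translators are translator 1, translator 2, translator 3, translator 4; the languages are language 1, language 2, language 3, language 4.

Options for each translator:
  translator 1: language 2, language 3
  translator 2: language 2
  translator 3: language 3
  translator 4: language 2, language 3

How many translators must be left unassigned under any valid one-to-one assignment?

One maximum matching: translator 1-language 3, translator 2-language 2.
The set {translator 1, translator 2, translator 3, translator 4} has only 2 neighbours ({language 2, language 3}), so by Hall's theorem at most 2 of the 4 translators can be matched.
That matches 2 of the 4, leaving 2 unmatched; no matching can do better.

2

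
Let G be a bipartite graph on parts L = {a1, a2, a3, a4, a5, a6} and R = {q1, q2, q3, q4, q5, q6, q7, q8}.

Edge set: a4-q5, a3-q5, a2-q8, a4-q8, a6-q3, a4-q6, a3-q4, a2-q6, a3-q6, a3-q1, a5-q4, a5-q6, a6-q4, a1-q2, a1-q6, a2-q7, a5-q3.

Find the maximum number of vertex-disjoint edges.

6

One maximum matching: a1→q2, a2→q7, a3→q6, a4→q8, a5→q3, a6→q4.
This saturates every left vertex, so 6 is the maximum.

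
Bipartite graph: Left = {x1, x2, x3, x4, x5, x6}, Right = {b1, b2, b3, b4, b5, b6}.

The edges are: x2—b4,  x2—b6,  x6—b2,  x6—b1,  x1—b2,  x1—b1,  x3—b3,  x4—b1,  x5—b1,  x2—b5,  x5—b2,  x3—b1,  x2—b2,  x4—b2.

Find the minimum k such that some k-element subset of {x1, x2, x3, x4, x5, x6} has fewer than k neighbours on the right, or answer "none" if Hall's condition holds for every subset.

3

Take S = {x1, x4, x5}. Its neighbourhood is {b1, b2}, so |N(S)| = 2 < |S| = 3.
Every subset of size less than 3 has at least as many neighbours as members, so 3 is the minimum.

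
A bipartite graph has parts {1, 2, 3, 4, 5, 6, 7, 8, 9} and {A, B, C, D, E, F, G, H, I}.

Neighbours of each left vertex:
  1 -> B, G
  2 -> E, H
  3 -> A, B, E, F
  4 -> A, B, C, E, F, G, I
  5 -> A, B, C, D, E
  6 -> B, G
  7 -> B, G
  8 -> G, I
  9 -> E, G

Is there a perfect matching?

The set {1, 6, 7} has only 2 neighbours ({B, G}), so by Hall's theorem at most 8 of the 9 left vertices can be matched.
Hence no matching covers every left vertex.

No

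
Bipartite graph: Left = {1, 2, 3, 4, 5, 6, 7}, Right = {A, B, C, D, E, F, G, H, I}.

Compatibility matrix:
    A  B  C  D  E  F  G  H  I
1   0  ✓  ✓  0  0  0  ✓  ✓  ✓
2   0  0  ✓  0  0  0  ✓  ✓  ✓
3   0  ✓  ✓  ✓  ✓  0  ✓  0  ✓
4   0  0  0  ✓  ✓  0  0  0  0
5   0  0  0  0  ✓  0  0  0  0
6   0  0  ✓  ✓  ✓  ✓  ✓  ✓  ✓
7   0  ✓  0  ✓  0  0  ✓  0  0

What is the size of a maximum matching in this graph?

For example, pair 1–I, 2–C, 3–G, 4–D, 5–E, 6–H, 7–B.
This saturates every left vertex, so 7 is the maximum.

7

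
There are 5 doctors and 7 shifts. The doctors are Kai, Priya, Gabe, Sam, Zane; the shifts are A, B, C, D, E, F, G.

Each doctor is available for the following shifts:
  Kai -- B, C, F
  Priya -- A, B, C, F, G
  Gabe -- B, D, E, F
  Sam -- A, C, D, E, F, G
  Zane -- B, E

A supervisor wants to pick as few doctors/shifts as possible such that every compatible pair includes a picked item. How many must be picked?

5

A maximum matching has 5 edges (e.g. Kai–F, Priya–A, Gabe–E, Sam–G, Zane–B).
By König's theorem the minimum vertex cover has the same size. One such cover is {Kai, Priya, Gabe, Sam, Zane}.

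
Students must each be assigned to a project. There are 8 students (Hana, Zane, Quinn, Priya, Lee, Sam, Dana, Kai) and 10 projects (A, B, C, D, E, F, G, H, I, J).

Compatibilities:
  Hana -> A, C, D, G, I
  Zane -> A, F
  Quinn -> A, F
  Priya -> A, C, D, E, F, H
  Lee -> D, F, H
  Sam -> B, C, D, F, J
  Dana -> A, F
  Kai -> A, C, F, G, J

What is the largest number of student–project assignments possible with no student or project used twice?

7

One maximum matching: Hana-G, Zane-A, Quinn-F, Priya-E, Lee-D, Sam-B, Kai-J.
The set {Zane, Quinn, Dana} has only 2 neighbours ({A, F}), so by Hall's theorem at most 7 of the 8 students can be matched.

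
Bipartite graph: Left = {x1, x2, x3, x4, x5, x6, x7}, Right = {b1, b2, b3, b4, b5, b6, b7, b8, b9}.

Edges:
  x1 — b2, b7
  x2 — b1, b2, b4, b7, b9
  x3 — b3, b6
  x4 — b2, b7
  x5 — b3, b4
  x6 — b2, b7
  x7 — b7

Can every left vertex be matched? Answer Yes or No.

The set {x1, x4, x6, x7} has only 2 neighbours ({b2, b7}), so by Hall's theorem at most 5 of the 7 left vertices can be matched.
Hence no matching covers every left vertex.

No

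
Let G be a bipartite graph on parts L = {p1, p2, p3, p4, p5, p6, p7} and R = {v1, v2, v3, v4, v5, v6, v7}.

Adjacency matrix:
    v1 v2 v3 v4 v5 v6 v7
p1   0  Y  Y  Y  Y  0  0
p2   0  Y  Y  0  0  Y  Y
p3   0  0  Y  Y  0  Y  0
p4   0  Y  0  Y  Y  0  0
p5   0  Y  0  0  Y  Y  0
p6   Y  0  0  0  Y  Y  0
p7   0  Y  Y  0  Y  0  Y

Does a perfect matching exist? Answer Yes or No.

Yes

For example, pair p1–v3, p2–v7, p3–v6, p4–v4, p5–v5, p6–v1, p7–v2.
All 7 left vertices are covered.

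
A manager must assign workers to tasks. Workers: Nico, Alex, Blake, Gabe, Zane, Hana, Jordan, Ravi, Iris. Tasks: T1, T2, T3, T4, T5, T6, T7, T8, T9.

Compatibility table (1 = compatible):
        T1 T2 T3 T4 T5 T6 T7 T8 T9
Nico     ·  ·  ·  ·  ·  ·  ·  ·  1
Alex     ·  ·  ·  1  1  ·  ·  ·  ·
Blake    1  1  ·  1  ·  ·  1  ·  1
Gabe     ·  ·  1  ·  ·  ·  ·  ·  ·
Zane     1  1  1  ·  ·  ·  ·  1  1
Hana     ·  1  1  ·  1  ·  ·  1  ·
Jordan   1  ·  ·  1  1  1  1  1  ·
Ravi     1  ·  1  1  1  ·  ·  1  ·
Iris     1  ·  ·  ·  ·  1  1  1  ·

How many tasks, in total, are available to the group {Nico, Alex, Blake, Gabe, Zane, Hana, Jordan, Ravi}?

The union of neighbours of {Nico, Alex, Blake, Gabe, Zane, Hana, Jordan, Ravi} is {T1, T2, T3, T4, T5, T6, T7, T8, T9}, which has 9 elements.
Since |N(S)| = 9 ≥ |S| = 8, Hall's condition holds for this subset.

9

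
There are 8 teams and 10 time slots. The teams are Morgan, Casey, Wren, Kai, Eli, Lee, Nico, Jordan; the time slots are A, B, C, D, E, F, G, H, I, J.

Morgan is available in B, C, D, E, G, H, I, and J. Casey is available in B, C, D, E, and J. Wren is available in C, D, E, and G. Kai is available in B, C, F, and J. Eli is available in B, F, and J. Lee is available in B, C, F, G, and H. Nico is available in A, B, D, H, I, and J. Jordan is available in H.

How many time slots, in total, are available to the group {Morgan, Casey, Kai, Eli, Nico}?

10

The union of neighbours of {Morgan, Casey, Kai, Eli, Nico} is {A, B, C, D, E, F, G, H, I, J}, which has 10 elements.
Since |N(S)| = 10 ≥ |S| = 5, Hall's condition holds for this subset.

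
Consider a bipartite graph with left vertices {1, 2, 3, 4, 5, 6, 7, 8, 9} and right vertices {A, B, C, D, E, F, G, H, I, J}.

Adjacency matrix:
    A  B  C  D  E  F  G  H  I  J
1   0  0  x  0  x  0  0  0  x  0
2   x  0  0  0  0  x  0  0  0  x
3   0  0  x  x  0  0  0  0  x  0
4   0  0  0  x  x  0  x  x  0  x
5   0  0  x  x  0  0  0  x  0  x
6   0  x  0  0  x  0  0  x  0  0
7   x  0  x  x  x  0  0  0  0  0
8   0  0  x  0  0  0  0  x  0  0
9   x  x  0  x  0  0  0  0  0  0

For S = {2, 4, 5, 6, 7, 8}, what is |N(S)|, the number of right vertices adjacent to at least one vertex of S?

9

The union of neighbours of {2, 4, 5, 6, 7, 8} is {A, B, C, D, E, F, G, H, J}, which has 9 elements.
Since |N(S)| = 9 ≥ |S| = 6, Hall's condition holds for this subset.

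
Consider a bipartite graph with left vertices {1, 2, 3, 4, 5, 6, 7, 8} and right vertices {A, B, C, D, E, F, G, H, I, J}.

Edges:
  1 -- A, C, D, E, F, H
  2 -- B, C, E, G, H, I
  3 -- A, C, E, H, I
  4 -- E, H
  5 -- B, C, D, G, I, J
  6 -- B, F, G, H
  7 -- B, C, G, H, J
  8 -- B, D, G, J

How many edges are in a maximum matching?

8

A valid assignment of size 8: 1-A, 2-G, 3-E, 4-H, 5-J, 6-F, 7-C, 8-B.
This saturates every left vertex, so 8 is the maximum.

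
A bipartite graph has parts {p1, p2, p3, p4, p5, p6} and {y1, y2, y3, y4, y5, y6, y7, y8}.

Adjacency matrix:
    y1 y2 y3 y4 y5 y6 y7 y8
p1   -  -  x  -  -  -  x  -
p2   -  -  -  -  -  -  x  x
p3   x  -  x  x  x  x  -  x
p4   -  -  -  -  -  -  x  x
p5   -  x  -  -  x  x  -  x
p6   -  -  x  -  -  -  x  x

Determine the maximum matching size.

For example, pair p1–y3, p2–y7, p3–y6, p4–y8, p5–y2.
The set {p1, p2, p4, p6} has only 3 neighbours ({y3, y7, y8}), so by Hall's theorem at most 5 of the 6 left vertices can be matched.

5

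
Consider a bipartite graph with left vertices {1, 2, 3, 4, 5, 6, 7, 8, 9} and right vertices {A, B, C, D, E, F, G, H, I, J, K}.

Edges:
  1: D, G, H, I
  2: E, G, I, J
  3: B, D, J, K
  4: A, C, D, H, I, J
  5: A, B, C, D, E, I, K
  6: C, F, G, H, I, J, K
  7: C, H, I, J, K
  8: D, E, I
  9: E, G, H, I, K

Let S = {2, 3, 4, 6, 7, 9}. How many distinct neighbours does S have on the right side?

11

The union of neighbours of {2, 3, 4, 6, 7, 9} is {A, B, C, D, E, F, G, H, I, J, K}, which has 11 elements.
Since |N(S)| = 11 ≥ |S| = 6, Hall's condition holds for this subset.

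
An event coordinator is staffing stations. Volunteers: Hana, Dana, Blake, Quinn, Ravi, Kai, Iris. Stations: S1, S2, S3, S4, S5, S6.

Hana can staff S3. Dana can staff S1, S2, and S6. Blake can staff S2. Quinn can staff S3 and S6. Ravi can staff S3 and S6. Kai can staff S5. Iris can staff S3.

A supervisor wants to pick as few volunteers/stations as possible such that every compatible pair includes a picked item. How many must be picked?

5

{Dana, Blake, Kai, S3, S6} is a vertex cover of size 5: every edge has an endpoint in this set.
No smaller cover exists because Hana–S3, Dana–S1, Blake–S2, Quinn–S6, Kai–S5 is a matching of size 5, and a cover must include an endpoint of each of these disjoint edges (König's theorem).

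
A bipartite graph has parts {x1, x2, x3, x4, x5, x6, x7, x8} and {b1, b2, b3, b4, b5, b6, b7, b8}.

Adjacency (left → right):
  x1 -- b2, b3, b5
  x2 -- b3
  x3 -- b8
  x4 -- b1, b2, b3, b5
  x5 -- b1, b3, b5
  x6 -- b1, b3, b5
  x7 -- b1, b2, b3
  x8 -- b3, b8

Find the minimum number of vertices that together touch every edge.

5

The 5 edges x1–b2, x2–b3, x3–b8, x4–b1, x5–b5 form a matching, so any vertex cover needs at least 5 vertices (one per matched edge).
Conversely {b1, b2, b3, b5, b8} meets every edge and has exactly 5 vertices, so 5 is optimal.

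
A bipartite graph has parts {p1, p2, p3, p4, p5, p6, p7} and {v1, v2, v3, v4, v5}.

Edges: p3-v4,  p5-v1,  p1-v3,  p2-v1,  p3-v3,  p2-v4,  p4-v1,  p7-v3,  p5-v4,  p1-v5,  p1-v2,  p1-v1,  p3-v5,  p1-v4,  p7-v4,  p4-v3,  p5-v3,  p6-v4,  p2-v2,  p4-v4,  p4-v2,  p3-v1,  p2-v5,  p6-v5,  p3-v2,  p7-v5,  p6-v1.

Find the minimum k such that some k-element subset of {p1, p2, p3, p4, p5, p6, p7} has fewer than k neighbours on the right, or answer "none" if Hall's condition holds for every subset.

6

Take S = {p1, p2, p3, p4, p5, p6}. Its neighbourhood is {v1, v2, v3, v4, v5}, so |N(S)| = 5 < |S| = 6.
Every subset of size less than 6 has at least as many neighbours as members, so 6 is the minimum.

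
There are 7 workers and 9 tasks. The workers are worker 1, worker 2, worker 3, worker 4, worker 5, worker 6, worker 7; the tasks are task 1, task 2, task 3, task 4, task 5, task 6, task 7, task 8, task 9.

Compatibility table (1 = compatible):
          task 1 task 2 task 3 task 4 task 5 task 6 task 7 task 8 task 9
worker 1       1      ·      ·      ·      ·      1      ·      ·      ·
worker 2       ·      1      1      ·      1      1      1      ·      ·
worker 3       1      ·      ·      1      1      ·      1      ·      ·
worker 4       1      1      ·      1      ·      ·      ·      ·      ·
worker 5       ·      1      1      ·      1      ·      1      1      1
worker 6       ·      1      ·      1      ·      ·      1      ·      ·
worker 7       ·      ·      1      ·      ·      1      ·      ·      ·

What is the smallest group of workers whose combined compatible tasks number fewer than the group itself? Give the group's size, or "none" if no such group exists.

A matching saturating every worker exists, for instance worker 1→task 1, worker 2→task 3, worker 3→task 5, worker 4→task 2, worker 5→task 8, worker 6→task 7, worker 7→task 6.
By Hall's marriage theorem, this means |N(S)| ≥ |S| for every subset S, so no violating subset exists.

none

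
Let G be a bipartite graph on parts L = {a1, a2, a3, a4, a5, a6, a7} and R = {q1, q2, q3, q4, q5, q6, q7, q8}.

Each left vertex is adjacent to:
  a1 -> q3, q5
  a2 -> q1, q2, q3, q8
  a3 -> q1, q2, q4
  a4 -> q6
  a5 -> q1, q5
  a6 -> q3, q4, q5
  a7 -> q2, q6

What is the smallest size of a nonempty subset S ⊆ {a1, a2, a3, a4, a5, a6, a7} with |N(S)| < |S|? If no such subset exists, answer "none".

A matching saturating every left vertex exists, for instance a1→q3, a2→q8, a3→q4, a4→q6, a5→q1, a6→q5, a7→q2.
By Hall's marriage theorem, this means |N(S)| ≥ |S| for every subset S, so no violating subset exists.

none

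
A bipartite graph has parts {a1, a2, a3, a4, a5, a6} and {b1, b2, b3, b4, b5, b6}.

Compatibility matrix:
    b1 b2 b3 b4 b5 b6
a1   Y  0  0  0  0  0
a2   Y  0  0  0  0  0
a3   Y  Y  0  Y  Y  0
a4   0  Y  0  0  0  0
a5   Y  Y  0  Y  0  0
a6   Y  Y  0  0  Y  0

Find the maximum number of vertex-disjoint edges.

4

One maximum matching: a1-b1, a3-b5, a4-b2, a5-b4.
The set {a1, a2, a3, a4, a5, a6} has only 4 neighbours ({b1, b2, b4, b5}), so by Hall's theorem at most 4 of the 6 left vertices can be matched.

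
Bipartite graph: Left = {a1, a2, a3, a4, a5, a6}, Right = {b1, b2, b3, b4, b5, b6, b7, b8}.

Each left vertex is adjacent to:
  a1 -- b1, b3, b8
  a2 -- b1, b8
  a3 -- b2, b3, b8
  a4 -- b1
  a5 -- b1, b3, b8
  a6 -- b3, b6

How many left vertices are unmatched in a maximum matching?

A valid assignment of size 5: a1→b3, a2→b8, a3→b2, a4→b1, a6→b6.
The set {a1, a2, a4, a5} has only 3 neighbours ({b1, b3, b8}), so by Hall's theorem at most 5 of the 6 left vertices can be matched.
That matches 5 of the 6, leaving 1 unmatched; no matching can do better.

1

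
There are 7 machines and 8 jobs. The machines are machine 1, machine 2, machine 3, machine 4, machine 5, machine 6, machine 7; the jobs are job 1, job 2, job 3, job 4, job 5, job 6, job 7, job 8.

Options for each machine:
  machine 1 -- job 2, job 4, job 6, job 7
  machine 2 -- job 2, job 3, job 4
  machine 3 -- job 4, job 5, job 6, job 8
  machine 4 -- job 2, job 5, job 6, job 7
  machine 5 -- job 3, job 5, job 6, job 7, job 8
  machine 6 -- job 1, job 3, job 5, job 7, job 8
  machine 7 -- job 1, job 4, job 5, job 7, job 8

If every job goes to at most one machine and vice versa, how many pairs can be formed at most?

7

For example, pair machine 1→job 6, machine 2→job 3, machine 3→job 4, machine 4→job 2, machine 5→job 8, machine 6→job 7, machine 7→job 5.
This saturates every machine, so 7 is the maximum.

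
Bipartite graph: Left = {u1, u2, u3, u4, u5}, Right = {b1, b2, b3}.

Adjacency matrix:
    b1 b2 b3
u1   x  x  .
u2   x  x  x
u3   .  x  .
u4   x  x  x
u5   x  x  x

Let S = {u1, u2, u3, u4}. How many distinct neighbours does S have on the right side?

3

The union of neighbours of {u1, u2, u3, u4} is {b1, b2, b3}, which has 3 elements.
Since |N(S)| = 3 < |S| = 4, Hall's condition fails for this subset.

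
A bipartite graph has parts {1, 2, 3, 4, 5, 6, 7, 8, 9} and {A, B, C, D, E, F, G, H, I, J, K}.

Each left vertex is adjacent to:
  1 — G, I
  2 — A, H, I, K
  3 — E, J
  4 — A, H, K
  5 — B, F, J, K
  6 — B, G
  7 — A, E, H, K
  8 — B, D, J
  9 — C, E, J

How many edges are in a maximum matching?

9

One maximum matching: 1–G, 2–I, 3–J, 4–H, 5–F, 6–B, 7–K, 8–D, 9–E.
All 9 left vertices are matched, so no larger matching exists.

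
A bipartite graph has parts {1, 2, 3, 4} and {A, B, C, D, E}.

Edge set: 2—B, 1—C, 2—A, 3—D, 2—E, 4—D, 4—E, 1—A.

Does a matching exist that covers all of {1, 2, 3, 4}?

One maximum matching: 1-C, 2-B, 3-D, 4-E.
Every left vertex is matched, so this matching saturates all of them.

Yes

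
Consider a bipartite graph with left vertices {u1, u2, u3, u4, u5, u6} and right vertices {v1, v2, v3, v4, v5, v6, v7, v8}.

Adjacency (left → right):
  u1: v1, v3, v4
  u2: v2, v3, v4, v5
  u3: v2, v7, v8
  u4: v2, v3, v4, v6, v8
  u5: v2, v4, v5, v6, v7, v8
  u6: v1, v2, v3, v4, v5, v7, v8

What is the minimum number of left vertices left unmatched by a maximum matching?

For example, pair u1→v1, u2→v4, u3→v7, u4→v3, u5→v2, u6→v8.
All 6 left vertices are matched, so no larger matching exists.
That matches 6 of the 6, leaving 0 unmatched; no matching can do better.

0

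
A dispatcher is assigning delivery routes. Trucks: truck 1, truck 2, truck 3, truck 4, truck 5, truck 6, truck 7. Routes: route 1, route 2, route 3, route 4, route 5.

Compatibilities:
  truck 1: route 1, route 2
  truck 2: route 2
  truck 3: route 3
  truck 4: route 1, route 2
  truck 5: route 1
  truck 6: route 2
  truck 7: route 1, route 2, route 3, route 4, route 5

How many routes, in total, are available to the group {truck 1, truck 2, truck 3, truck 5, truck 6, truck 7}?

The union of neighbours of {truck 1, truck 2, truck 3, truck 5, truck 6, truck 7} is {route 1, route 2, route 3, route 4, route 5}, which has 5 elements.
Since |N(S)| = 5 < |S| = 6, Hall's condition fails for this subset.

5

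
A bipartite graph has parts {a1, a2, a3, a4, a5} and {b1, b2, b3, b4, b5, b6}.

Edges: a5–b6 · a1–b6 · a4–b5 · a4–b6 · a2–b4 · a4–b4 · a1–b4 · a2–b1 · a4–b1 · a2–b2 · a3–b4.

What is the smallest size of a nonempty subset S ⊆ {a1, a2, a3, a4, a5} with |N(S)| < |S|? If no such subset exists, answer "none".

3

Take S = {a1, a3, a5}. Its neighbourhood is {b4, b6}, so |N(S)| = 2 < |S| = 3.
Every subset of size less than 3 has at least as many neighbours as members, so 3 is the minimum.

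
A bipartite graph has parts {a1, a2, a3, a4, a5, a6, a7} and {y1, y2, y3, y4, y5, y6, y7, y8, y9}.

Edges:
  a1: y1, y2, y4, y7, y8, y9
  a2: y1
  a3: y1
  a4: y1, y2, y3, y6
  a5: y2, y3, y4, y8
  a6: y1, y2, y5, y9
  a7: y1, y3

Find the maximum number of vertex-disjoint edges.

6

A valid assignment of size 6: a1–y7, a2–y1, a4–y2, a5–y8, a6–y5, a7–y3.
The set {a2, a3} has only 1 neighbour ({y1}), so by Hall's theorem at most 6 of the 7 left vertices can be matched.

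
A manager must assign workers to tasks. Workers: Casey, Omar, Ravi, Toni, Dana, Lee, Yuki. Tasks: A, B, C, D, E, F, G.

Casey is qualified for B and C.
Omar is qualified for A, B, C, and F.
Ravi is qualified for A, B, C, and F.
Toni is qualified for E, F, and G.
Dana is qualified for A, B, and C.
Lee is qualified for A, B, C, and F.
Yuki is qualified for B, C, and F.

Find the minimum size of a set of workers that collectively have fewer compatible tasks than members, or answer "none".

5

Take S = {Casey, Omar, Ravi, Dana, Lee}. Its neighbourhood is {A, B, C, F}, so |N(S)| = 4 < |S| = 5.
Every subset of size less than 5 has at least as many neighbours as members, so 5 is the minimum.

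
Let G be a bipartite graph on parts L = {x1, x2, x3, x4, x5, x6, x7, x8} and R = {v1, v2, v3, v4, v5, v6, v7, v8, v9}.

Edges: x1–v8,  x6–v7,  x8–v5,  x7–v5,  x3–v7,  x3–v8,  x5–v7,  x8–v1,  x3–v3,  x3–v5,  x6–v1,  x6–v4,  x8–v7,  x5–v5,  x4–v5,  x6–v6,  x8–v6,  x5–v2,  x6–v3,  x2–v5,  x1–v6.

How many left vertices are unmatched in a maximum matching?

2

For example, pair x1–v8, x2–v5, x3–v7, x5–v2, x6–v3, x8–v6.
The set {x2, x4, x7} has only 1 neighbour ({v5}), so by Hall's theorem at most 6 of the 8 left vertices can be matched.
That matches 6 of the 8, leaving 2 unmatched; no matching can do better.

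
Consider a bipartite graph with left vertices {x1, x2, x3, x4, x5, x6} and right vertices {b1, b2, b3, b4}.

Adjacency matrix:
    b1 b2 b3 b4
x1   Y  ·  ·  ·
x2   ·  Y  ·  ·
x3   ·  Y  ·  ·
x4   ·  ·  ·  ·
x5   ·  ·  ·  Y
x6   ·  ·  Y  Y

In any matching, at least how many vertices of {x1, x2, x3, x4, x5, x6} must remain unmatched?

One maximum matching: x1–b1, x2–b2, x5–b4, x6–b3.
The set {x2, x3, x4} has only 1 neighbour ({b2}), so by Hall's theorem at most 4 of the 6 left vertices can be matched.
That matches 4 of the 6, leaving 2 unmatched; no matching can do better.

2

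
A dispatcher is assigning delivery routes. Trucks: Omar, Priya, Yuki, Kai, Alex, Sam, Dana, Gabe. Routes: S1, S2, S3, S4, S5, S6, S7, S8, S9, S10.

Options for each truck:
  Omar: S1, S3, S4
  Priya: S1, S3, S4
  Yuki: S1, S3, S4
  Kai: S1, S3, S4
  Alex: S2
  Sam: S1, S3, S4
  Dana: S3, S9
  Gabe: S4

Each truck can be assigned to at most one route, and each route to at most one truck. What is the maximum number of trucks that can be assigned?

A valid assignment of size 5: Omar→S1, Priya→S3, Yuki→S4, Alex→S2, Dana→S9.
The set {Omar, Priya, Yuki, Kai, Sam, Gabe} has only 3 neighbours ({S1, S3, S4}), so by Hall's theorem at most 5 of the 8 trucks can be matched.

5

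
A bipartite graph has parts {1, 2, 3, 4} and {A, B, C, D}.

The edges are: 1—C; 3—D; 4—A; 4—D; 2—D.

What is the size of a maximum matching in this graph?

One maximum matching: 1-C, 2-D, 4-A.
The set {2, 3} has only 1 neighbour ({D}), so by Hall's theorem at most 3 of the 4 left vertices can be matched.

3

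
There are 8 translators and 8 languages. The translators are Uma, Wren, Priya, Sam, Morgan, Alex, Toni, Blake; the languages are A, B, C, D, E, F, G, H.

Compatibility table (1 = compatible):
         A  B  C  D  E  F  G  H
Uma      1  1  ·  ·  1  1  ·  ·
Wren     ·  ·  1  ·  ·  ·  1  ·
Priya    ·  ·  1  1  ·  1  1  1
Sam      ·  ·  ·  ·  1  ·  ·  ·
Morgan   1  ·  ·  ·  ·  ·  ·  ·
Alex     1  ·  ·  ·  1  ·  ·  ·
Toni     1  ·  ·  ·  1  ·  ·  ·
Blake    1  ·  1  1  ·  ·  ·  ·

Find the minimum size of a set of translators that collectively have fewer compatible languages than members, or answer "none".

3

Take S = {Sam, Morgan, Alex}. Its neighbourhood is {A, E}, so |N(S)| = 2 < |S| = 3.
Every subset of size less than 3 has at least as many neighbours as members, so 3 is the minimum.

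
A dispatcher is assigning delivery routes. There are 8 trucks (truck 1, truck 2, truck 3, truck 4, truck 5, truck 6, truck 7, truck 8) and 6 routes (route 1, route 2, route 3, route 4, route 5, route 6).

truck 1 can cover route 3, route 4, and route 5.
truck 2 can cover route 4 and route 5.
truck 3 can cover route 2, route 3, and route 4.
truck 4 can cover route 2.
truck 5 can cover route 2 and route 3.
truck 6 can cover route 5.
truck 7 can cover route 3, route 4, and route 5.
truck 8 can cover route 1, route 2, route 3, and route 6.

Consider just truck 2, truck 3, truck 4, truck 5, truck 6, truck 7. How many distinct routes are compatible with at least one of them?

4

The union of neighbours of {truck 2, truck 3, truck 4, truck 5, truck 6, truck 7} is {route 2, route 3, route 4, route 5}, which has 4 elements.
Since |N(S)| = 4 < |S| = 6, Hall's condition fails for this subset.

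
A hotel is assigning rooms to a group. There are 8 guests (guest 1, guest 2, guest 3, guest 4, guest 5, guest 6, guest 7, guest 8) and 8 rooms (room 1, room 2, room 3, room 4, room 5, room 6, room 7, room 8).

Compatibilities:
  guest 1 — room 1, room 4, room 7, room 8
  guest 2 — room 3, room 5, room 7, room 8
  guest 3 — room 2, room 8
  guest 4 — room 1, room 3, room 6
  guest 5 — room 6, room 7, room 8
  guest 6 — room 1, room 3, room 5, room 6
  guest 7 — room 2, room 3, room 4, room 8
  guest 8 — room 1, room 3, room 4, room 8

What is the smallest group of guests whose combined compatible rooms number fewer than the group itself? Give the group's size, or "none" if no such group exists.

none

A matching saturating every guest exists, for instance guest 1→room 7, guest 2→room 8, guest 3→room 2, guest 4→room 1, guest 5→room 6, guest 6→room 5, guest 7→room 4, guest 8→room 3.
By Hall's marriage theorem, this means |N(S)| ≥ |S| for every subset S, so no violating subset exists.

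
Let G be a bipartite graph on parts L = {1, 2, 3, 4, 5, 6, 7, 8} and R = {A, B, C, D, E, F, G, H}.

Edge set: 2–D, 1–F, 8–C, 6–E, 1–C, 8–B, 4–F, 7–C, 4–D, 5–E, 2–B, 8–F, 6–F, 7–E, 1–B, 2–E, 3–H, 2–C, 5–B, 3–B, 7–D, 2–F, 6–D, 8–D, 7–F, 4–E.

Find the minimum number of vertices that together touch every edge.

6

A maximum matching has 6 edges (e.g. 1–C, 2–F, 3–H, 4–D, 5–B, 6–E).
By König's theorem the minimum vertex cover has the same size. One such cover is {3, B, C, D, E, F}.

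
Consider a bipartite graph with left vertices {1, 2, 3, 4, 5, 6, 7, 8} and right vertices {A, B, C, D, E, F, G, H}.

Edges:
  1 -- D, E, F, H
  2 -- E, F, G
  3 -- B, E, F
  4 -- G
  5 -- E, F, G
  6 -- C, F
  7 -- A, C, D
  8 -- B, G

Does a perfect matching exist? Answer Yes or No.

No

The set {2, 3, 4, 5, 8} has only 4 neighbours ({B, E, F, G}), so by Hall's theorem at most 7 of the 8 left vertices can be matched.
Hence no matching covers every left vertex.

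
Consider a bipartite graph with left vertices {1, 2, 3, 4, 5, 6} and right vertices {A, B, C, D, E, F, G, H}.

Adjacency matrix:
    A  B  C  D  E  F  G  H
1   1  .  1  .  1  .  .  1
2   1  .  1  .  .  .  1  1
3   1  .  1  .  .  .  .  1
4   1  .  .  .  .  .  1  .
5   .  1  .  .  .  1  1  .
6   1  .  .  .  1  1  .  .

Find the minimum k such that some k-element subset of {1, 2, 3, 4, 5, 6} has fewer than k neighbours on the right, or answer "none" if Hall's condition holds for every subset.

none

A matching saturating every left vertex exists, for instance 1→C, 2→G, 3→H, 4→A, 5→B, 6→E.
By Hall's marriage theorem, this means |N(S)| ≥ |S| for every subset S, so no violating subset exists.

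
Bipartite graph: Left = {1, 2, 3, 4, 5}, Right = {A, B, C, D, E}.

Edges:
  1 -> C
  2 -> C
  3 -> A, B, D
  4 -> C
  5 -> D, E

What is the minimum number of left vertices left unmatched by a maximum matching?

A valid assignment of size 3: 1-C, 3-B, 5-E.
The set {1, 2, 4} has only 1 neighbour ({C}), so by Hall's theorem at most 3 of the 5 left vertices can be matched.
That matches 3 of the 5, leaving 2 unmatched; no matching can do better.

2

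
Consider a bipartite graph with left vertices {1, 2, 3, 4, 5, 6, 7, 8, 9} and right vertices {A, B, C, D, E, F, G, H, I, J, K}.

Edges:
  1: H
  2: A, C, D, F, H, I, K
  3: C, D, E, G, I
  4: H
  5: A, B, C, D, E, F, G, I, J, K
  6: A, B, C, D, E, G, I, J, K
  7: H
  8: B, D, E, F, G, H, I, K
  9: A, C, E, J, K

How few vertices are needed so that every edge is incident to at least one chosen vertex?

A maximum matching has 7 edges (e.g. 1–H, 2–A, 3–D, 5–G, 6–E, 8–K, 9–J).
By König's theorem the minimum vertex cover has the same size. One such cover is {2, 3, 5, 6, 8, 9, H}.

7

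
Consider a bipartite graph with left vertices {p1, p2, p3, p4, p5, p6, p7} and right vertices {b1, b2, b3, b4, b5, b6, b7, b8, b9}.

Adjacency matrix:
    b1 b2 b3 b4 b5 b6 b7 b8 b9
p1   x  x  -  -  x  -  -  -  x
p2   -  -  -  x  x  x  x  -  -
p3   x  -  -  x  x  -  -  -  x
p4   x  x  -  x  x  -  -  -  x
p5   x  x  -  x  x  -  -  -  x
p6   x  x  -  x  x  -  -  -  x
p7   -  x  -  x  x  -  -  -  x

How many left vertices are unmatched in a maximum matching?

For example, pair p1–b2, p2–b6, p3–b9, p4–b4, p5–b5, p6–b1.
The set {p1, p3, p4, p5, p6, p7} has only 5 neighbours ({b1, b2, b4, b5, b9}), so by Hall's theorem at most 6 of the 7 left vertices can be matched.
That matches 6 of the 7, leaving 1 unmatched; no matching can do better.

1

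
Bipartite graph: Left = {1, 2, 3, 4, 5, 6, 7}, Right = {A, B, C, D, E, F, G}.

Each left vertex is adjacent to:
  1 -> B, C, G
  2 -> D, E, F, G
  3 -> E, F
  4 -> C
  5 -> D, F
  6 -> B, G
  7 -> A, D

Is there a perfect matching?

Yes

One maximum matching: 1–G, 2–D, 3–E, 4–C, 5–F, 6–B, 7–A.
Every left vertex is matched, so this is a perfect matching.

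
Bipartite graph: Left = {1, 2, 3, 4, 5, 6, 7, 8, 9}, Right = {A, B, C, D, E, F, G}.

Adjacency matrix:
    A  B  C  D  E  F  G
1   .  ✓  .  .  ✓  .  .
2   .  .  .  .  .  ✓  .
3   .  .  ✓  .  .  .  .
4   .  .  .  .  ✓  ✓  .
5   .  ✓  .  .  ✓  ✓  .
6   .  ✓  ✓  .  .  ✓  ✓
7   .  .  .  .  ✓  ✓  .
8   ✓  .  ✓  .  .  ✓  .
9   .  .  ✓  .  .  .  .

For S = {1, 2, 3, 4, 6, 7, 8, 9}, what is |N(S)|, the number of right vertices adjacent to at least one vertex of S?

6

The union of neighbours of {1, 2, 3, 4, 6, 7, 8, 9} is {A, B, C, E, F, G}, which has 6 elements.
Since |N(S)| = 6 < |S| = 8, Hall's condition fails for this subset.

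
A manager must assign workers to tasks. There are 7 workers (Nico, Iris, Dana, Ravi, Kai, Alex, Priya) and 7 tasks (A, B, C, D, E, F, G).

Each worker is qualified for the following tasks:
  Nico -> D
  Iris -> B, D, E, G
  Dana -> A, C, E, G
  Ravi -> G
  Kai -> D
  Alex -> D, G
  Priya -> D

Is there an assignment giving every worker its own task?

The set {Nico, Ravi, Kai, Alex, Priya} has only 2 neighbours ({D, G}), so by Hall's theorem at most 4 of the 7 workers can be matched.
Hence no matching covers every worker.

No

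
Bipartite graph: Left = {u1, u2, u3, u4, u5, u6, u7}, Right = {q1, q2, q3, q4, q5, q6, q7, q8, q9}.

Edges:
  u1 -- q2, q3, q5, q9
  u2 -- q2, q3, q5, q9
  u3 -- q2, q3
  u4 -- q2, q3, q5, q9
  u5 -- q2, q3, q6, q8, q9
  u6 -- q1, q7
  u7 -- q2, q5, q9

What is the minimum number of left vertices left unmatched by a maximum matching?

1

One maximum matching: u1→q9, u2→q5, u3→q3, u4→q2, u5→q6, u6→q7.
The set {u1, u2, u3, u4, u7} has only 4 neighbours ({q2, q3, q5, q9}), so by Hall's theorem at most 6 of the 7 left vertices can be matched.
That matches 6 of the 7, leaving 1 unmatched; no matching can do better.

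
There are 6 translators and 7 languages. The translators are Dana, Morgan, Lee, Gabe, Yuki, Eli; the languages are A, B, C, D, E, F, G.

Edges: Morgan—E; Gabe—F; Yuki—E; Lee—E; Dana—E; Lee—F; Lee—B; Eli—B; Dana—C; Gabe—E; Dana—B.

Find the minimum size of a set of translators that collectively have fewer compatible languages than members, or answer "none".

Take S = {Morgan, Yuki}. Its neighbourhood is {E}, so |N(S)| = 1 < |S| = 2.
No single vertex violates Hall's condition since each has at least one neighbour, so 2 is the minimum.

2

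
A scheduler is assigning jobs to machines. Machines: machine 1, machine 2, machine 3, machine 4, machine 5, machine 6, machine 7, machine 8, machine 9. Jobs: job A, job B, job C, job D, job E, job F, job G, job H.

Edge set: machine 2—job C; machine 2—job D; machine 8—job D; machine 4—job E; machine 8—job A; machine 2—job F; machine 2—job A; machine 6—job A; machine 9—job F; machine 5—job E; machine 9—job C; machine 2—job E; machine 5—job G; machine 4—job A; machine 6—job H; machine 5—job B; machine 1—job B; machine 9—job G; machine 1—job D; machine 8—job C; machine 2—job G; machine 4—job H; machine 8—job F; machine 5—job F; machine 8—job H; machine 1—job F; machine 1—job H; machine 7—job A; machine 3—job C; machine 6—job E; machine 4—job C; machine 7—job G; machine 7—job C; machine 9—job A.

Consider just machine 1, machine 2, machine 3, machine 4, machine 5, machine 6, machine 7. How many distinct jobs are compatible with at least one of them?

8

The union of neighbours of {machine 1, machine 2, machine 3, machine 4, machine 5, machine 6, machine 7} is {job A, job B, job C, job D, job E, job F, job G, job H}, which has 8 elements.
Since |N(S)| = 8 ≥ |S| = 7, Hall's condition holds for this subset.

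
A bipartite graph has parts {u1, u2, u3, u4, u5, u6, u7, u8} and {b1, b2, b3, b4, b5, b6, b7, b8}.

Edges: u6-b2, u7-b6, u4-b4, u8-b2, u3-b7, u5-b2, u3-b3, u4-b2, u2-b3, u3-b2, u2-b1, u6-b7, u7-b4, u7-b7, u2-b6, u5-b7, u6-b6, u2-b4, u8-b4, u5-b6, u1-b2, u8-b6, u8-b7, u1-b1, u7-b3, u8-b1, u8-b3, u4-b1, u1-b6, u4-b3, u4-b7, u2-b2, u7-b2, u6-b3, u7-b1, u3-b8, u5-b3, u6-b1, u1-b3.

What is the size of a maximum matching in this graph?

For example, pair u1–b3, u2–b6, u3–b8, u4–b4, u5–b2, u6–b1, u7–b7.
The set {u1, u2, u4, u5, u6, u7, u8} has only 6 neighbours ({b1, b2, b3, b4, b6, b7}), so by Hall's theorem at most 7 of the 8 left vertices can be matched.

7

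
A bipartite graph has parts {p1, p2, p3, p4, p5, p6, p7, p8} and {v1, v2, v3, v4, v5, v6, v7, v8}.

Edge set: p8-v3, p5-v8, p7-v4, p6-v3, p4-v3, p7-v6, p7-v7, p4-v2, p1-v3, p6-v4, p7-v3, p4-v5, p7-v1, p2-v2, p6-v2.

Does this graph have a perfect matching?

The set {p1, p3, p8} has only 1 neighbour ({v3}), so by Hall's theorem at most 6 of the 8 left vertices can be matched.
Hence no matching covers every left vertex.

No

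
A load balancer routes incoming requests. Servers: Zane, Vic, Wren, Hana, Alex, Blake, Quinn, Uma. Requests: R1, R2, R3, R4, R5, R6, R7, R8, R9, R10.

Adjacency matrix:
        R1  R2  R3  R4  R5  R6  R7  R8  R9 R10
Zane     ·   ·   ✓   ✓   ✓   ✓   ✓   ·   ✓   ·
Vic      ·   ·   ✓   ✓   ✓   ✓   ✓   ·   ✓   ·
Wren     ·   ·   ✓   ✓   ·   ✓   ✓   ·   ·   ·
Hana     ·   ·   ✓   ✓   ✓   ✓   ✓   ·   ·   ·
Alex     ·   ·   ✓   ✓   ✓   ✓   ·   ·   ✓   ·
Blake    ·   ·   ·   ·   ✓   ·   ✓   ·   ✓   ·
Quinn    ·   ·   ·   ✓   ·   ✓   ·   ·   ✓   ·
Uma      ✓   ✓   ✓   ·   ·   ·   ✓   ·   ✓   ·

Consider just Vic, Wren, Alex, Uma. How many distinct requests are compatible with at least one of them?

The union of neighbours of {Vic, Wren, Alex, Uma} is {R1, R2, R3, R4, R5, R6, R7, R9}, which has 8 elements.
Since |N(S)| = 8 ≥ |S| = 4, Hall's condition holds for this subset.

8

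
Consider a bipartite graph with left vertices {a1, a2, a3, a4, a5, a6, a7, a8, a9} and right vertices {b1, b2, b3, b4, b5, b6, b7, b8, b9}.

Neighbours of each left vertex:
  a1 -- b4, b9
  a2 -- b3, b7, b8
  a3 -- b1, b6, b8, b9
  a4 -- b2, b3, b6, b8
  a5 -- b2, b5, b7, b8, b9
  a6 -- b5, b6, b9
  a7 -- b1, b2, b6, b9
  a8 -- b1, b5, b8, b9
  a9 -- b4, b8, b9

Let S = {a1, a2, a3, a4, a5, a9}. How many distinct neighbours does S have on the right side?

9

The union of neighbours of {a1, a2, a3, a4, a5, a9} is {b1, b2, b3, b4, b5, b6, b7, b8, b9}, which has 9 elements.
Since |N(S)| = 9 ≥ |S| = 6, Hall's condition holds for this subset.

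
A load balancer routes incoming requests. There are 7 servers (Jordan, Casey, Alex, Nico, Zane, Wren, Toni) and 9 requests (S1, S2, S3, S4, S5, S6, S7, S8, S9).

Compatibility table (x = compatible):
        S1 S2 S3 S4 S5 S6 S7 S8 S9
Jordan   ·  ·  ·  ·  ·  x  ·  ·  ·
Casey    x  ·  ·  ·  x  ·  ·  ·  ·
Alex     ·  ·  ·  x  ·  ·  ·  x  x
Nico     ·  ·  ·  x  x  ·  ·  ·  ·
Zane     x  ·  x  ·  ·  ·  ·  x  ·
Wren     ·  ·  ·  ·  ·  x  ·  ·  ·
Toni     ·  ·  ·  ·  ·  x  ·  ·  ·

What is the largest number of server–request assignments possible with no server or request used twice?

5

One maximum matching: Jordan–S6, Casey–S1, Alex–S9, Nico–S4, Zane–S8.
The set {Jordan, Wren, Toni} has only 1 neighbour ({S6}), so by Hall's theorem at most 5 of the 7 servers can be matched.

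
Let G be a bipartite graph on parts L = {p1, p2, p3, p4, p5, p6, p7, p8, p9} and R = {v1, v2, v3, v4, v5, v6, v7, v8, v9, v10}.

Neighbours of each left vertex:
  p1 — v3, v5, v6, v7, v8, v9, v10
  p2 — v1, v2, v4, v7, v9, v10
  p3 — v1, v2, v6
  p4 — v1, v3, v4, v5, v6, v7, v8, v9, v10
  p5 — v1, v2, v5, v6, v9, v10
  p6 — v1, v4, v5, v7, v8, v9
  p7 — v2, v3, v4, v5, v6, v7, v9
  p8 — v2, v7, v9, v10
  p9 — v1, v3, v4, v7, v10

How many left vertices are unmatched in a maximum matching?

For example, pair p1→v3, p2→v2, p3→v1, p4→v8, p5→v9, p6→v5, p7→v6, p8→v7, p9→v10.
All 9 left vertices are matched, so no larger matching exists.
That matches 9 of the 9, leaving 0 unmatched; no matching can do better.

0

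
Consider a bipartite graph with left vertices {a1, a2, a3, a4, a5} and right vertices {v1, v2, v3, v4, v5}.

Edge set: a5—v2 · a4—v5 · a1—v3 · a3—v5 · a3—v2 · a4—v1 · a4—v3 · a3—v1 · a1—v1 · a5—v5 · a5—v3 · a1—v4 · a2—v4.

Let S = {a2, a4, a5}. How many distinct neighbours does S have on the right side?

The union of neighbours of {a2, a4, a5} is {v1, v2, v3, v4, v5}, which has 5 elements.
Since |N(S)| = 5 ≥ |S| = 3, Hall's condition holds for this subset.

5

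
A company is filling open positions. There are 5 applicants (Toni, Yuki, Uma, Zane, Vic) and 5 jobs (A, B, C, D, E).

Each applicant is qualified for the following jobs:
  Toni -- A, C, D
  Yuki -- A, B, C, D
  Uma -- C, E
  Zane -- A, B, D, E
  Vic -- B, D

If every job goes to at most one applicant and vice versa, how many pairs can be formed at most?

5

For example, pair Toni→A, Yuki→D, Uma→C, Zane→E, Vic→B.
All 5 applicants are matched, so no larger matching exists.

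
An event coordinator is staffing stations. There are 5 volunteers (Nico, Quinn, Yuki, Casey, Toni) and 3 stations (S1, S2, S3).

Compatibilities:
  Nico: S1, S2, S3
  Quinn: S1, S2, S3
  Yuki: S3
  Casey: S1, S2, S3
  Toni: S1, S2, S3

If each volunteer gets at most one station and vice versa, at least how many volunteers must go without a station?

2

One maximum matching: Nico→S2, Quinn→S1, Yuki→S3.
The set {Nico, Quinn, Yuki, Casey, Toni} has only 3 neighbours ({S1, S2, S3}), so by Hall's theorem at most 3 of the 5 volunteers can be matched.
That matches 3 of the 5, leaving 2 unmatched; no matching can do better.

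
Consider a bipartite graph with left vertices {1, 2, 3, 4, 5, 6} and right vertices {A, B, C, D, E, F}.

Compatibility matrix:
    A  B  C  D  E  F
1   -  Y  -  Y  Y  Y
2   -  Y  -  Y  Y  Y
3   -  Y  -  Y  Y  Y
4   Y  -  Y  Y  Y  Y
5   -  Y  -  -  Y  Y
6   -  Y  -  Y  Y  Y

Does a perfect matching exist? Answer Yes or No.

The set {1, 2, 3, 5, 6} has only 4 neighbours ({B, D, E, F}), so by Hall's theorem at most 5 of the 6 left vertices can be matched.
Hence no matching covers every left vertex.

No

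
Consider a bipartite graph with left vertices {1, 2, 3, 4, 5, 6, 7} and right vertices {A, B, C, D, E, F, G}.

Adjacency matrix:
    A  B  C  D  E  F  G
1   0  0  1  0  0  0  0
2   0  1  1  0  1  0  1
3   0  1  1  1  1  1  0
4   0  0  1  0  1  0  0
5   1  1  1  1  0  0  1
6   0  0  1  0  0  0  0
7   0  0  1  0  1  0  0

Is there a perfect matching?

The set {1, 4, 6, 7} has only 2 neighbours ({C, E}), so by Hall's theorem at most 5 of the 7 left vertices can be matched.
Hence no matching covers every left vertex.

No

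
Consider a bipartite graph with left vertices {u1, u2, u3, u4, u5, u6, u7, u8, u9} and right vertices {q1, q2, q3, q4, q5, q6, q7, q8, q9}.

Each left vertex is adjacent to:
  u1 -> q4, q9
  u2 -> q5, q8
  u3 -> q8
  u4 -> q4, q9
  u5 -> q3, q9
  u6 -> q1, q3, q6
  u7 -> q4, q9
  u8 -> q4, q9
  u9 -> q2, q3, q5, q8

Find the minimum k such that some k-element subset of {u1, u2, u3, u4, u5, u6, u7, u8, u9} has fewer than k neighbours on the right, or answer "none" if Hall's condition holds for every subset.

Take S = {u1, u4, u7}. Its neighbourhood is {q4, q9}, so |N(S)| = 2 < |S| = 3.
Every subset of size less than 3 has at least as many neighbours as members, so 3 is the minimum.

3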